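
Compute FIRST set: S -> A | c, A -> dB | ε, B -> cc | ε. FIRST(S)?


Per alternative of S: FIRST(A) = {d, ε}; FIRST(c) = {c}
FIRST(S) = {c, d, ε}


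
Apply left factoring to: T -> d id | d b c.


Common prefix: 'd'
Factored: T -> d T', T' -> id | b c


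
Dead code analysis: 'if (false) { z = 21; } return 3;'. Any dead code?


condition is constant false, so the whole block is unreachable
Dead: 'if (false) { z = 21; }'


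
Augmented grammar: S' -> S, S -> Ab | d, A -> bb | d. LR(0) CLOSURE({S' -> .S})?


Start: S' -> .S
For each item with dot before a nonterminal B, add B -> .γ for every B-production
Closure: [S' -> .S, S -> .Ab, S -> .d, A -> .bb, A -> .d]


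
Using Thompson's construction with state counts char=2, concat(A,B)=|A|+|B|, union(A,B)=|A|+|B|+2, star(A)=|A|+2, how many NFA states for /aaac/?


Syntax tree has 4 char leaf(s), 0 union(s), 0 star(s)
chars contribute 4×2 = 8; each union adds +2; each star adds +2
Total: 8 + 0 + 0 = 8 states


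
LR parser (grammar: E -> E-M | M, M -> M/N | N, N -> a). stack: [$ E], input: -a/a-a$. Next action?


shift '-' to continue E -> E-M
Action: shift


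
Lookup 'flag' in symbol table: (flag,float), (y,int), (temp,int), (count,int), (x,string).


Lookup 'flag' → type float


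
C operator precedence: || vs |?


'|' is bitwise OR (level 3); '||' is logical OR (level 1)
Higher level binds tighter
'|' has higher precedence than '||'


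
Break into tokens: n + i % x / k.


Scan left to right, longest-match per lexeme
Tokens: ID(n), OP(+), ID(i), OP(%), ID(x), OP(/), ID(k)


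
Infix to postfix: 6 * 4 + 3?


Left to right (same or higher precedence on left)
Postfix: 6 4 * 3 +


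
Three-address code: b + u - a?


Break into single-operator statements:
t1 = b + u
t2 = t1 - a


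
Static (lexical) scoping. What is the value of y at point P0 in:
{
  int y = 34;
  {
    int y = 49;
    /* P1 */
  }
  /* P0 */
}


y declared in the same block as P0
y = 34


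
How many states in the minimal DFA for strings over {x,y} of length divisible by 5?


Track length mod 5: states 0..4, accept at 0
Minimal DFA: 5 states


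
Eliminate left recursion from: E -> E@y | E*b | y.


Left-recursive alternatives: E@y, E*b; non-recursive: y
Introduce E': E -> yE', E' -> @yE' | *bE' | ε


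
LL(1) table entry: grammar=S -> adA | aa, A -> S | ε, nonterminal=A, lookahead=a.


For [A, a]: 'a' ∈ FIRST(S)
Entry: A -> S


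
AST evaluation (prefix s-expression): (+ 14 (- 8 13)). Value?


Evaluate inner: (- 8 13) = -5
Evaluate root: (+ 14 -5) = 9
Result: 9


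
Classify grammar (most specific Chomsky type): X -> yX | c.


Right-linear: every RHS is a terminal or a terminal followed by one nonterminal
Classification: Type 3 (Regular)


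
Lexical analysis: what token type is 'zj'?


Pattern: letter/underscore followed by alphanumerics, not a keyword
Type: IDENTIFIER


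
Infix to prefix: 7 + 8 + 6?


left-to-right (same/higher precedence on left): tree is (+ (+ 7 8) 6)
Prefix: + + 7 8 6


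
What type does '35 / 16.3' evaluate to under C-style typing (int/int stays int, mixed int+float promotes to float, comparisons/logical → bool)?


Operand types: int / float
Rule: mixed int/float promotes to float; int/int stays int
Result type: float


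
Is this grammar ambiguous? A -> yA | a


right-linear, alternatives start with distinct terminals 'y' vs 'a': unique leftmost derivation
Unambiguous


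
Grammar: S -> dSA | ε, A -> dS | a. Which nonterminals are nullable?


A nonterminal is nullable iff some alternative derives ε (directly, or every symbol in it is nullable)
Nullable: {S}


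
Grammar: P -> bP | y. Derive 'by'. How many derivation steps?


Derivation: P => bP => by
Steps: 2


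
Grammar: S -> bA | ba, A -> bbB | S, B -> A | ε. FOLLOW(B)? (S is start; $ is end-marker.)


$ ∈ FOLLOW(S). For each A -> αBβ: add FIRST(β)\{ε} to FOLLOW(B); if β nullable, add FOLLOW(A).
FOLLOW(B) = {$}


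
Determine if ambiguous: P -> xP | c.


right-linear, alternatives start with distinct terminals 'x' vs 'c': unique leftmost derivation
Unambiguous


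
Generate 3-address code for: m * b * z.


Break into single-operator statements:
t1 = m * b
t2 = t1 * z


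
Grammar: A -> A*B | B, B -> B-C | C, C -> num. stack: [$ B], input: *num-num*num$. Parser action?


lookahead ∉ {-} so B won't extend; reduce A -> B
Action: reduce (A -> B)


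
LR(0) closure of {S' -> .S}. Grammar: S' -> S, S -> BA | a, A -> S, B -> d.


Start: S' -> .S
For each item with dot before a nonterminal B, add B -> .γ for every B-production
Closure: [S' -> .S, S -> .BA, S -> .a, B -> .d]


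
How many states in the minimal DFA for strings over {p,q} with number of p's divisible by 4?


Track (count of p) mod 4: states 0..3, accept at 0
Minimal DFA: 4 states


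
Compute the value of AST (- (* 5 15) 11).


Evaluate inner: (* 5 15) = 75
Evaluate root: (- 75 11) = 64
Result: 64


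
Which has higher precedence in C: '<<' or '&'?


'<<' is shift (level 8); '&' is bitwise AND (level 5)
Higher level binds tighter
'<<' has higher precedence than '&'


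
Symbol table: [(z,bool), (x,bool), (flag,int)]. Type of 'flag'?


Lookup 'flag' → type int


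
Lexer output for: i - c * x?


Scan left to right, longest-match per lexeme
Tokens: ID(i), OP(-), ID(c), OP(*), ID(x)


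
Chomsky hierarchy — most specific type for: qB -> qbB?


LHS has context (more than one symbol) and |LHS| ≤ |RHS|
Classification: Type 1 (Context-Sensitive)


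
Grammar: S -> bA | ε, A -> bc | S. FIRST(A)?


Per alternative of A: FIRST(bc) = {b}; FIRST(S) = {b, ε}
FIRST(A) = {b, ε}


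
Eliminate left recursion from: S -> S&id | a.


Left-recursive alternatives: S&id; non-recursive: a
Introduce S': S -> aS', S' -> &idS' | ε


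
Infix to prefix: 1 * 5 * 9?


left-to-right (same/higher precedence on left): tree is (* (* 1 5) 9)
Prefix: * * 1 5 9


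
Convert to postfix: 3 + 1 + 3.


Left to right (same or higher precedence on left)
Postfix: 3 1 + 3 +


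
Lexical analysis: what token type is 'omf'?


Pattern: letter/underscore followed by alphanumerics, not a keyword
Type: IDENTIFIER


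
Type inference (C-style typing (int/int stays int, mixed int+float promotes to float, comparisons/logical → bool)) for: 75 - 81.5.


Operand types: int - float
Rule: mixed int/float promotes to float; int/int stays int
Result type: float


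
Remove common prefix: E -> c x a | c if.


Common prefix: 'c'
Factored: E -> c E', E' -> x a | if


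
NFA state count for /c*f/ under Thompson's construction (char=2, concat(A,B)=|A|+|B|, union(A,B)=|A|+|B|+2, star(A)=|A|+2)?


Syntax tree has 2 char leaf(s), 0 union(s), 1 star(s)
chars contribute 2×2 = 4; each union adds +2; each star adds +2
Total: 4 + 0 + 2 = 6 states


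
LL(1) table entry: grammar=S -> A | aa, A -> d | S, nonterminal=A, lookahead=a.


For [A, a]: 'a' ∈ FIRST(S)
Entry: A -> S


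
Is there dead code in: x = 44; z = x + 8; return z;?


x is read by z's definition; z is returned
No dead code


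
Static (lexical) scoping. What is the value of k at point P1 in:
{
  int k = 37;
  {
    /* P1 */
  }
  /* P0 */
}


P1's block does not declare k; resolves to the enclosing declaration at depth 0
k = 37


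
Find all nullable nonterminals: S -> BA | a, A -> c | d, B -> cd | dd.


A nonterminal is nullable iff some alternative derives ε (directly, or every symbol in it is nullable)
Nullable: {}


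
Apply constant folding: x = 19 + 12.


19 + 12 = 31 at compile time
Optimized: x = 31


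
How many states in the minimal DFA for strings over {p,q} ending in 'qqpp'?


Track the longest suffix of input matching a prefix of 'qqpp': 5 classes (prefixes of length 0..4)
Minimal DFA: 5 states


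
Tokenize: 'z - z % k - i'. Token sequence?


Scan left to right, longest-match per lexeme
Tokens: ID(z), OP(-), ID(z), OP(%), ID(k), OP(-), ID(i)


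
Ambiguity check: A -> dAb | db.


balanced d^n…b^n: each string has a unique parse
Unambiguous


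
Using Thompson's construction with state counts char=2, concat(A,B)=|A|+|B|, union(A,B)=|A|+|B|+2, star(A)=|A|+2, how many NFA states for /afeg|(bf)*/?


Syntax tree has 6 char leaf(s), 1 union(s), 1 star(s)
chars contribute 6×2 = 12; each union adds +2; each star adds +2
Total: 12 + 2 + 2 = 16 states


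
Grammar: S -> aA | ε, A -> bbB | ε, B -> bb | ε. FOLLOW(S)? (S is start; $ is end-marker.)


$ ∈ FOLLOW(S). For each A -> αBβ: add FIRST(β)\{ε} to FOLLOW(B); if β nullable, add FOLLOW(A).
FOLLOW(S) = {$}


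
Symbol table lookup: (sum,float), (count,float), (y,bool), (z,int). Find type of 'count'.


Lookup 'count' → type float


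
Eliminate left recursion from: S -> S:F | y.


Left-recursive alternatives: S:F; non-recursive: y
Introduce S': S -> yS', S' -> :FS' | ε


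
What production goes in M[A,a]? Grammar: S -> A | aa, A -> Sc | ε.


For [A, a]: 'a' ∈ FIRST(Sc)
Entry: A -> Sc


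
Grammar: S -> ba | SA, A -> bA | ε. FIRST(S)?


Per alternative of S: FIRST(ba) = {b}; FIRST(SA) = {b}
FIRST(S) = {b}


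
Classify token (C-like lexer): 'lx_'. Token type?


Pattern: letter/underscore followed by alphanumerics, not a keyword
Type: IDENTIFIER


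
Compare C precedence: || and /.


'/' is multiplicative (level 10); '||' is logical OR (level 1)
Higher level binds tighter
'/' has higher precedence than '||'


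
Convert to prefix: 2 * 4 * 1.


left-to-right (same/higher precedence on left): tree is (* (* 2 4) 1)
Prefix: * * 2 4 1


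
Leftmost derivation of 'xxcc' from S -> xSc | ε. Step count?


Derivation: S => xSc => xxScc => xxcc
Steps: 3


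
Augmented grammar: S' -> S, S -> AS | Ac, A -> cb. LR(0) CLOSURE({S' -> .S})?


Start: S' -> .S
For each item with dot before a nonterminal B, add B -> .γ for every B-production
Closure: [S' -> .S, S -> .AS, S -> .Ac, A -> .cb]


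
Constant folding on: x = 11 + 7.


11 + 7 = 18 at compile time
Optimized: x = 18


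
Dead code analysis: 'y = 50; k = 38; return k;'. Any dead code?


y is assigned but never read
Dead: 'y = 50'


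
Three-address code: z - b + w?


Break into single-operator statements:
t1 = z - b
t2 = t1 + w


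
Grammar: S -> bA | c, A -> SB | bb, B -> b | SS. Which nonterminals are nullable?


A nonterminal is nullable iff some alternative derives ε (directly, or every symbol in it is nullable)
Nullable: {}


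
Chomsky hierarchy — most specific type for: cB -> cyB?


LHS has context (more than one symbol) and |LHS| ≤ |RHS|
Classification: Type 1 (Context-Sensitive)


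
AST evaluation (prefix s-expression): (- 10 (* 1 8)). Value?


Evaluate inner: (* 1 8) = 8
Evaluate root: (- 10 8) = 2
Result: 2


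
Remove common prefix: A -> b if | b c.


Common prefix: 'b'
Factored: A -> b A', A' -> if | c


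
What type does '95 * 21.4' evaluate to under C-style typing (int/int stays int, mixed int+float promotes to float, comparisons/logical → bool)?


Operand types: int * float
Rule: mixed int/float promotes to float; int/int stays int
Result type: float


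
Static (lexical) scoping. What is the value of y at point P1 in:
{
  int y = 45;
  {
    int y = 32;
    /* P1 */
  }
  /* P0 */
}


y declared in the same block as P1
y = 32


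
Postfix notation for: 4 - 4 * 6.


* has higher precedence, evaluate 4*6 first
Postfix: 4 4 6 * -


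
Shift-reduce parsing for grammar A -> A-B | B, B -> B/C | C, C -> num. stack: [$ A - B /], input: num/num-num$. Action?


no handle; shift 'num'
Action: shift


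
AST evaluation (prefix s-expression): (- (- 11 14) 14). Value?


Evaluate inner: (- 11 14) = -3
Evaluate root: (- -3 14) = -17
Result: -17


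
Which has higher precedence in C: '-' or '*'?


'*' is multiplicative (level 10); '-' is additive (level 9)
Higher level binds tighter
'*' has higher precedence than '-'


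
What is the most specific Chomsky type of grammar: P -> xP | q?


Right-linear: every RHS is a terminal or a terminal followed by one nonterminal
Classification: Type 3 (Regular)


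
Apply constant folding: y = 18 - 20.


18 - 20 = -2 at compile time
Optimized: y = -2


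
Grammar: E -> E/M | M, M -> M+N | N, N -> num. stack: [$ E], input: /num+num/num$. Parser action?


shift '/' to continue E -> E/M
Action: shift


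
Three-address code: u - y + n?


Break into single-operator statements:
t1 = u - y
t2 = t1 + n


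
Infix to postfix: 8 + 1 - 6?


Left to right (same or higher precedence on left)
Postfix: 8 1 + 6 -


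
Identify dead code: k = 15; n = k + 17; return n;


k is read by n's definition; n is returned
No dead code


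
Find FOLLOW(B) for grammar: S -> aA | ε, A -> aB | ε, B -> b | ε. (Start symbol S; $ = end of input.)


$ ∈ FOLLOW(S). For each A -> αBβ: add FIRST(β)\{ε} to FOLLOW(B); if β nullable, add FOLLOW(A).
FOLLOW(B) = {$}


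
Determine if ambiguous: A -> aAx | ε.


balanced a^n…x^n: each string has a unique parse
Unambiguous


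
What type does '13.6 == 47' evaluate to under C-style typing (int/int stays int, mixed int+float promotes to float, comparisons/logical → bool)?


Operand types: float == int
Rule: comparison yields bool
Result type: bool


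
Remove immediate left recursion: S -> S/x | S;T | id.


Left-recursive alternatives: S/x, S;T; non-recursive: id
Introduce S': S -> idS', S' -> /xS' | ;TS' | ε


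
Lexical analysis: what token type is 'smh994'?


Pattern: letter/underscore followed by alphanumerics, not a keyword
Type: IDENTIFIER


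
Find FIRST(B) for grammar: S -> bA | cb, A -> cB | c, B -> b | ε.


Per alternative of B: FIRST(b) = {b}; FIRST(ε) = {ε}
FIRST(B) = {b, ε}


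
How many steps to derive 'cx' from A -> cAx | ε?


Derivation: A => cAx => cx
Steps: 2


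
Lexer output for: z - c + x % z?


Scan left to right, longest-match per lexeme
Tokens: ID(z), OP(-), ID(c), OP(+), ID(x), OP(%), ID(z)


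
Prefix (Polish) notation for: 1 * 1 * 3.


left-to-right (same/higher precedence on left): tree is (* (* 1 1) 3)
Prefix: * * 1 1 3


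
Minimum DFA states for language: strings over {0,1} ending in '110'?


Track the longest suffix of input matching a prefix of '110': 4 classes (prefixes of length 0..3)
Minimal DFA: 4 states


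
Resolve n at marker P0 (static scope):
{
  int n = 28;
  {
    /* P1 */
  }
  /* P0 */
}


n declared in the same block as P0
n = 28


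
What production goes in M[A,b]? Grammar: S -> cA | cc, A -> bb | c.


For [A, b]: 'b' ∈ FIRST(bb)
Entry: A -> bb


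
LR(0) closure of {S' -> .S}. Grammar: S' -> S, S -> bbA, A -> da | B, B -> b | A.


Start: S' -> .S
For each item with dot before a nonterminal B, add B -> .γ for every B-production
Closure: [S' -> .S, S -> .bbA]


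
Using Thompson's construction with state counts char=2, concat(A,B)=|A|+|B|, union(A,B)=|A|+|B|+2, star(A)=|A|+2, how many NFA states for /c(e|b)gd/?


Syntax tree has 5 char leaf(s), 1 union(s), 0 star(s)
chars contribute 5×2 = 10; each union adds +2; each star adds +2
Total: 10 + 2 + 0 = 12 states


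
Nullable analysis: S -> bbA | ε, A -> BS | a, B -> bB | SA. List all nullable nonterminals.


A nonterminal is nullable iff some alternative derives ε (directly, or every symbol in it is nullable)
Nullable: {S}


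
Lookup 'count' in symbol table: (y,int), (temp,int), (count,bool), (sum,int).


Lookup 'count' → type bool


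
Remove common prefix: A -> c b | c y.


Common prefix: 'c'
Factored: A -> c A', A' -> b | y


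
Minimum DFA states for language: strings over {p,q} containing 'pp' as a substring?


KMP-style automaton: 2 progress states + 1 absorbing accept = 3
Minimal DFA: 3 states


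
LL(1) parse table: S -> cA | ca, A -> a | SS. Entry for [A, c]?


For [A, c]: 'c' ∈ FIRST(SS)
Entry: A -> SS


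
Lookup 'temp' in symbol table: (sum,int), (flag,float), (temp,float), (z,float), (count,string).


Lookup 'temp' → type float


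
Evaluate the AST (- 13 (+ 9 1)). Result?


Evaluate inner: (+ 9 1) = 10
Evaluate root: (- 13 10) = 3
Result: 3


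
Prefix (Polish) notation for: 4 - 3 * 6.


'*' binds tighter: tree is (- 4 (* 3 6))
Prefix: - 4 * 3 6


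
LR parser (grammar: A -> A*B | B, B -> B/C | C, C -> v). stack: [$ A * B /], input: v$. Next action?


no handle; shift 'v'
Action: shift


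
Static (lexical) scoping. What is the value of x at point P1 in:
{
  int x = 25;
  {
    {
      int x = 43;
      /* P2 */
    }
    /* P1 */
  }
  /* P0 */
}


P1's block does not declare x; resolves to the enclosing declaration at depth 0
x = 25


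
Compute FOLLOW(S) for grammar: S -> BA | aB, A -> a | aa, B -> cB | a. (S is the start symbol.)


$ ∈ FOLLOW(S). For each A -> αBβ: add FIRST(β)\{ε} to FOLLOW(B); if β nullable, add FOLLOW(A).
FOLLOW(S) = {$}


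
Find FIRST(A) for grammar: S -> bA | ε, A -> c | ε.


Per alternative of A: FIRST(c) = {c}; FIRST(ε) = {ε}
FIRST(A) = {c, ε}


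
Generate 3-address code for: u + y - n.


Break into single-operator statements:
t1 = u + y
t2 = t1 - n


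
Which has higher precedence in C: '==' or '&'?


'==' is equality (level 6); '&' is bitwise AND (level 5)
Higher level binds tighter
'==' has higher precedence than '&'


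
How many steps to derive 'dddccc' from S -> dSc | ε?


Derivation: S => dSc => ddScc => dddSccc => dddccc
Steps: 4


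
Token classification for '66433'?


Pattern: digits only
Type: INTEGER_LITERAL


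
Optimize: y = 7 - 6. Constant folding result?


7 - 6 = 1 at compile time
Optimized: y = 1


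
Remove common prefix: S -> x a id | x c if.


Common prefix: 'x'
Factored: S -> x S', S' -> a id | c if


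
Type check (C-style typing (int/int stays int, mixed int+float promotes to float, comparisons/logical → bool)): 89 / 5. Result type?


Operand types: int / int
Rule: mixed int/float promotes to float; int/int stays int
Result type: int


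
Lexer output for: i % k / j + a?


Scan left to right, longest-match per lexeme
Tokens: ID(i), OP(%), ID(k), OP(/), ID(j), OP(+), ID(a)


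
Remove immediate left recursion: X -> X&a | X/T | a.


Left-recursive alternatives: X&a, X/T; non-recursive: a
Introduce X': X -> aX', X' -> &aX' | /TX' | ε


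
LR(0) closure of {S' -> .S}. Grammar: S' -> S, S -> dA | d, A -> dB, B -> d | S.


Start: S' -> .S
For each item with dot before a nonterminal B, add B -> .γ for every B-production
Closure: [S' -> .S, S -> .dA, S -> .d]


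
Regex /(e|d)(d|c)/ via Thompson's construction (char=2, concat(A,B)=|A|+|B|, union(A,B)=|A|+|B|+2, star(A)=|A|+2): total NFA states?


Syntax tree has 4 char leaf(s), 2 union(s), 0 star(s)
chars contribute 4×2 = 8; each union adds +2; each star adds +2
Total: 8 + 4 + 0 = 12 states


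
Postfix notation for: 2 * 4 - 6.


Left to right (same or higher precedence on left)
Postfix: 2 4 * 6 -


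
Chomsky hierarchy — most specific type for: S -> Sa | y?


Left-linear: every RHS is a terminal or one nonterminal followed by a terminal
Classification: Type 3 (Regular)


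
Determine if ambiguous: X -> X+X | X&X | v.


'v+v&v' has two parse trees (no precedence encoded between + and &)
Ambiguous


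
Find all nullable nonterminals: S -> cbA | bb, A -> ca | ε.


A nonterminal is nullable iff some alternative derives ε (directly, or every symbol in it is nullable)
Nullable: {A}


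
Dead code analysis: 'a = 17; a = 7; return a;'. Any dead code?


first assignment to a is overwritten before any read
Dead: 'a = 17'


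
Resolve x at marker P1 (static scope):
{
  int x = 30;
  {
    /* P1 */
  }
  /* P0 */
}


P1's block does not declare x; resolves to the enclosing declaration at depth 0
x = 30


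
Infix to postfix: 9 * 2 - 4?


Left to right (same or higher precedence on left)
Postfix: 9 2 * 4 -


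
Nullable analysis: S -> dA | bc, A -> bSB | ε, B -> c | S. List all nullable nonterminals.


A nonterminal is nullable iff some alternative derives ε (directly, or every symbol in it is nullable)
Nullable: {A}


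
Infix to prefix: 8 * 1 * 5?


left-to-right (same/higher precedence on left): tree is (* (* 8 1) 5)
Prefix: * * 8 1 5


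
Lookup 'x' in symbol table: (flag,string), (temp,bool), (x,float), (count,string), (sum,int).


Lookup 'x' → type float


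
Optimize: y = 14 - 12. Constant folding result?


14 - 12 = 2 at compile time
Optimized: y = 2


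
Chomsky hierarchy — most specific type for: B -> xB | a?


Right-linear: every RHS is a terminal or a terminal followed by one nonterminal
Classification: Type 3 (Regular)


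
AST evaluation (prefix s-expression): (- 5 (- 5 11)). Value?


Evaluate inner: (- 5 11) = -6
Evaluate root: (- 5 -6) = 11
Result: 11


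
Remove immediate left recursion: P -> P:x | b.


Left-recursive alternatives: P:x; non-recursive: b
Introduce P': P -> bP', P' -> :xP' | ε


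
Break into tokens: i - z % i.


Scan left to right, longest-match per lexeme
Tokens: ID(i), OP(-), ID(z), OP(%), ID(i)


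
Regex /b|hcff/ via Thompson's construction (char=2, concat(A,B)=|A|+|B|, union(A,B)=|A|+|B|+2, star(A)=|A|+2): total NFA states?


Syntax tree has 5 char leaf(s), 1 union(s), 0 star(s)
chars contribute 5×2 = 10; each union adds +2; each star adds +2
Total: 10 + 2 + 0 = 12 states


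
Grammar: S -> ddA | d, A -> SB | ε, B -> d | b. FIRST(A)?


Per alternative of A: FIRST(SB) = {d}; FIRST(ε) = {ε}
FIRST(A) = {d, ε}


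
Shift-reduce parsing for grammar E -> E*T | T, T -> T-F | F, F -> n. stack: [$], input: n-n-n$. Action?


no handle on stack; shift 'n'
Action: shift


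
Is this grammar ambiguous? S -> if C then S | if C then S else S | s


dangling else: 'if C then if C then s else s' parses two ways
Ambiguous


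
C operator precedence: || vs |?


'|' is bitwise OR (level 3); '||' is logical OR (level 1)
Higher level binds tighter
'|' has higher precedence than '||'


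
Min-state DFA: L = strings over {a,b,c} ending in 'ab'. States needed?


Track the longest suffix of input matching a prefix of 'ab': 3 classes (prefixes of length 0..2)
Minimal DFA: 3 states


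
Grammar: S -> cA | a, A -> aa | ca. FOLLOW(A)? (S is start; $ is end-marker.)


$ ∈ FOLLOW(S). For each A -> αBβ: add FIRST(β)\{ε} to FOLLOW(B); if β nullable, add FOLLOW(A).
FOLLOW(A) = {$}


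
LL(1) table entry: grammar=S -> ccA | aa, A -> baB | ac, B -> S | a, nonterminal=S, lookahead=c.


For [S, c]: 'c' ∈ FIRST(ccA)
Entry: S -> ccA


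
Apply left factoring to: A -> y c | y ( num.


Common prefix: 'y'
Factored: A -> y A', A' -> c | ( num


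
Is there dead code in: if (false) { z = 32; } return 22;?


condition is constant false, so the whole block is unreachable
Dead: 'if (false) { z = 32; }'


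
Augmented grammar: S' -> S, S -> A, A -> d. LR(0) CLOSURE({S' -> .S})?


Start: S' -> .S
For each item with dot before a nonterminal B, add B -> .γ for every B-production
Closure: [S' -> .S, S -> .A, A -> .d]


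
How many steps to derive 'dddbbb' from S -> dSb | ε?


Derivation: S => dSb => ddSbb => dddSbbb => dddbbb
Steps: 4


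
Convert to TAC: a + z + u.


Break into single-operator statements:
t1 = a + z
t2 = t1 + u


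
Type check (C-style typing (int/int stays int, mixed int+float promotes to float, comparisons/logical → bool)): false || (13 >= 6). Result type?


Operand types: bool || bool
Rule: logical operators take bool operands and yield bool
Result type: bool


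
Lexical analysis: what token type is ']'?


Pattern: delimiter/punctuation
Type: PUNCTUATION


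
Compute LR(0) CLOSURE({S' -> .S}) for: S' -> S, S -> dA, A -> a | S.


Start: S' -> .S
For each item with dot before a nonterminal B, add B -> .γ for every B-production
Closure: [S' -> .S, S -> .dA]


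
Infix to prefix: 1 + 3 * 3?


'*' binds tighter: tree is (+ 1 (* 3 3))
Prefix: + 1 * 3 3


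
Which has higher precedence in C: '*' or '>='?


'*' is multiplicative (level 10); '>=' is relational (level 7)
Higher level binds tighter
'*' has higher precedence than '>='


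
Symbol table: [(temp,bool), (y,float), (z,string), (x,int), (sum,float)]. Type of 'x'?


Lookup 'x' → type int


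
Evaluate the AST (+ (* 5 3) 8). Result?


Evaluate inner: (* 5 3) = 15
Evaluate root: (+ 15 8) = 23
Result: 23


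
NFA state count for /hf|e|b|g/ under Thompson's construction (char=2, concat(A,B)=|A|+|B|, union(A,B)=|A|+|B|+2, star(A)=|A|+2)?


Syntax tree has 5 char leaf(s), 3 union(s), 0 star(s)
chars contribute 5×2 = 10; each union adds +2; each star adds +2
Total: 10 + 6 + 0 = 16 states


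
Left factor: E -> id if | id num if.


Common prefix: 'id'
Factored: E -> id E', E' -> if | num if


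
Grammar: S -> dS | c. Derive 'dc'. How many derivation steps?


Derivation: S => dS => dc
Steps: 2


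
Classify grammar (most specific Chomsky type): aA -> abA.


LHS has context (more than one symbol) and |LHS| ≤ |RHS|
Classification: Type 1 (Context-Sensitive)


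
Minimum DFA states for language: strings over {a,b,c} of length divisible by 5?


Track length mod 5: states 0..4, accept at 0
Minimal DFA: 5 states


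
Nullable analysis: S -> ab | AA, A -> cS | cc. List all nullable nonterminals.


A nonterminal is nullable iff some alternative derives ε (directly, or every symbol in it is nullable)
Nullable: {}


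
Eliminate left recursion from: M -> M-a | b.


Left-recursive alternatives: M-a; non-recursive: b
Introduce M': M -> bM', M' -> -aM' | ε


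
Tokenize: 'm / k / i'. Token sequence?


Scan left to right, longest-match per lexeme
Tokens: ID(m), OP(/), ID(k), OP(/), ID(i)


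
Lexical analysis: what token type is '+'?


Pattern: operator symbol
Type: OPERATOR


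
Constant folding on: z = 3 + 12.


3 + 12 = 15 at compile time
Optimized: z = 15


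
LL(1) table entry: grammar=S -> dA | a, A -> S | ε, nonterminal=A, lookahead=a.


For [A, a]: 'a' ∈ FIRST(S)
Entry: A -> S


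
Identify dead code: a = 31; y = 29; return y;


a is assigned but never read
Dead: 'a = 31'


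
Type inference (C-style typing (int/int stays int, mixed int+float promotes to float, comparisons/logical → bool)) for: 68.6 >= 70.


Operand types: float >= int
Rule: comparison yields bool
Result type: bool


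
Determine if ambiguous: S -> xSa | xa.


balanced x^n…a^n: each string has a unique parse
Unambiguous


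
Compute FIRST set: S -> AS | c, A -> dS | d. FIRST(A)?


Per alternative of A: FIRST(dS) = {d}; FIRST(d) = {d}
FIRST(A) = {d}


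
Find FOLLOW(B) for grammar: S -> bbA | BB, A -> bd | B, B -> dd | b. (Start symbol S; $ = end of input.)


$ ∈ FOLLOW(S). For each A -> αBβ: add FIRST(β)\{ε} to FOLLOW(B); if β nullable, add FOLLOW(A).
FOLLOW(B) = {$, b, d}


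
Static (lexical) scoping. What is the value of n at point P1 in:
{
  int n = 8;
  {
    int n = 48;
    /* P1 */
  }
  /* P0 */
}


n declared in the same block as P1
n = 48


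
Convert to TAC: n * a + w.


Break into single-operator statements:
t1 = n * a
t2 = t1 + w


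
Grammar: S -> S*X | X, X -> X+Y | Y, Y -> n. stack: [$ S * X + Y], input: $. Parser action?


handle 'X+Y' on top
Action: reduce (X -> X+Y)


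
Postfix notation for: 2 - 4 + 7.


Left to right (same or higher precedence on left)
Postfix: 2 4 - 7 +


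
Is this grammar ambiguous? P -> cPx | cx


balanced c^n…x^n: each string has a unique parse
Unambiguous


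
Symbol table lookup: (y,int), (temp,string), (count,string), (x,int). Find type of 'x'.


Lookup 'x' → type int


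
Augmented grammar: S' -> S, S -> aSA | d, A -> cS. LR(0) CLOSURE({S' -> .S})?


Start: S' -> .S
For each item with dot before a nonterminal B, add B -> .γ for every B-production
Closure: [S' -> .S, S -> .aSA, S -> .d]


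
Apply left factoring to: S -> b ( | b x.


Common prefix: 'b'
Factored: S -> b S', S' -> ( | x


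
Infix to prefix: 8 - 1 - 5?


left-to-right (same/higher precedence on left): tree is (- (- 8 1) 5)
Prefix: - - 8 1 5


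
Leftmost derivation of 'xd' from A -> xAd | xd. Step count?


Derivation: A => xd
Steps: 1


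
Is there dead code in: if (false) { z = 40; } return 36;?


condition is constant false, so the whole block is unreachable
Dead: 'if (false) { z = 40; }'


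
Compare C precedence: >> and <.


'>>' is shift (level 8); '<' is relational (level 7)
Higher level binds tighter
'>>' has higher precedence than '<'


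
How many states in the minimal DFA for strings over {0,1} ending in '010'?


Track the longest suffix of input matching a prefix of '010': 4 classes (prefixes of length 0..3)
Minimal DFA: 4 states


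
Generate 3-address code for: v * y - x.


Break into single-operator statements:
t1 = v * y
t2 = t1 - x


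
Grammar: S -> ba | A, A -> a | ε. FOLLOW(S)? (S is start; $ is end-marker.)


$ ∈ FOLLOW(S). For each A -> αBβ: add FIRST(β)\{ε} to FOLLOW(B); if β nullable, add FOLLOW(A).
FOLLOW(S) = {$}


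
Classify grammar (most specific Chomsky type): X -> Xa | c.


Left-linear: every RHS is a terminal or one nonterminal followed by a terminal
Classification: Type 3 (Regular)


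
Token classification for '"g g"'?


Pattern: double-quoted sequence
Type: STRING_LITERAL


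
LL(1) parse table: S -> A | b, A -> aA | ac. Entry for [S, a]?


For [S, a]: 'a' ∈ FIRST(A)
Entry: S -> A


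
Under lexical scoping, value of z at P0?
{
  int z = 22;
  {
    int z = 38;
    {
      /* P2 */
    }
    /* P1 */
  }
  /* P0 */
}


z declared in the same block as P0
z = 22


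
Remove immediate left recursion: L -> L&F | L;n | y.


Left-recursive alternatives: L&F, L;n; non-recursive: y
Introduce L': L -> yL', L' -> &FL' | ;nL' | ε


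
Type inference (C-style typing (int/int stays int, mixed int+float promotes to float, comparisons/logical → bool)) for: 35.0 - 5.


Operand types: float - int
Rule: mixed int/float promotes to float; int/int stays int
Result type: float


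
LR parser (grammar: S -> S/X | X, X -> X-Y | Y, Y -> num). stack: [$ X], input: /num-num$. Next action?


lookahead ∉ {-} so X won't extend; reduce S -> X
Action: reduce (S -> X)


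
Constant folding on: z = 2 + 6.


2 + 6 = 8 at compile time
Optimized: z = 8


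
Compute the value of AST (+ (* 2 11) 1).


Evaluate inner: (* 2 11) = 22
Evaluate root: (+ 22 1) = 23
Result: 23


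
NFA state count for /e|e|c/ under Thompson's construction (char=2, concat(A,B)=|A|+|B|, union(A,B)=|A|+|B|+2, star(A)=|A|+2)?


Syntax tree has 3 char leaf(s), 2 union(s), 0 star(s)
chars contribute 3×2 = 6; each union adds +2; each star adds +2
Total: 6 + 4 + 0 = 10 states


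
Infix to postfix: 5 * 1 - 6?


Left to right (same or higher precedence on left)
Postfix: 5 1 * 6 -


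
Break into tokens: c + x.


Scan left to right, longest-match per lexeme
Tokens: ID(c), OP(+), ID(x)


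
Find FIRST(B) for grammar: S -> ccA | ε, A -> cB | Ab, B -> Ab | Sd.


Per alternative of B: FIRST(Ab) = {c}; FIRST(Sd) = {c, d}
FIRST(B) = {c, d}


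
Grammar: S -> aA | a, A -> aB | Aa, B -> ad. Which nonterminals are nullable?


A nonterminal is nullable iff some alternative derives ε (directly, or every symbol in it is nullable)
Nullable: {}


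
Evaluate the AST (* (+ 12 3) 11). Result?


Evaluate inner: (+ 12 3) = 15
Evaluate root: (* 15 11) = 165
Result: 165


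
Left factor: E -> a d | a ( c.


Common prefix: 'a'
Factored: E -> a E', E' -> d | ( c


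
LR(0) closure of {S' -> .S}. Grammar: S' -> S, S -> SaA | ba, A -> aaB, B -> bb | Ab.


Start: S' -> .S
For each item with dot before a nonterminal B, add B -> .γ for every B-production
Closure: [S' -> .S, S -> .SaA, S -> .ba]


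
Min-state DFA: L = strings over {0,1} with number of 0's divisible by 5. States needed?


Track (count of 0) mod 5: states 0..4, accept at 0
Minimal DFA: 5 states


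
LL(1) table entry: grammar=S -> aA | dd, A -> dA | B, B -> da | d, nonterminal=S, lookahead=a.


For [S, a]: 'a' ∈ FIRST(aA)
Entry: S -> aA


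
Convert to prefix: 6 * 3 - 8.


left-to-right (same/higher precedence on left): tree is (- (* 6 3) 8)
Prefix: - * 6 3 8


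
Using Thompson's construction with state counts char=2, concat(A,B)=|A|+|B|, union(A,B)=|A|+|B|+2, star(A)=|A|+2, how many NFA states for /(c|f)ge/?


Syntax tree has 4 char leaf(s), 1 union(s), 0 star(s)
chars contribute 4×2 = 8; each union adds +2; each star adds +2
Total: 8 + 2 + 0 = 10 states


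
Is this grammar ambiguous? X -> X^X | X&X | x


'x^x&x' has two parse trees (no precedence encoded between ^ and &)
Ambiguous


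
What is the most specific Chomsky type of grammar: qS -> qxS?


LHS has context (more than one symbol) and |LHS| ≤ |RHS|
Classification: Type 1 (Context-Sensitive)


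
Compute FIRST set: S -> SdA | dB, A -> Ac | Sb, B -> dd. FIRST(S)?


Per alternative of S: FIRST(SdA) = {d}; FIRST(dB) = {d}
FIRST(S) = {d}


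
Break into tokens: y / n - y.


Scan left to right, longest-match per lexeme
Tokens: ID(y), OP(/), ID(n), OP(-), ID(y)


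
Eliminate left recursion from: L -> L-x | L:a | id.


Left-recursive alternatives: L-x, L:a; non-recursive: id
Introduce L': L -> idL', L' -> -xL' | :aL' | ε


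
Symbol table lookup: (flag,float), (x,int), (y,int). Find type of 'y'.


Lookup 'y' → type int


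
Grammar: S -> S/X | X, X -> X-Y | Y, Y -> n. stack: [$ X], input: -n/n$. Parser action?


shift '-' to continue X -> X-Y
Action: shift


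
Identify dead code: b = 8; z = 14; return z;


b is assigned but never read
Dead: 'b = 8'


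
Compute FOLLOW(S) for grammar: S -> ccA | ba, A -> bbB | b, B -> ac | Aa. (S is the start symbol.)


$ ∈ FOLLOW(S). For each A -> αBβ: add FIRST(β)\{ε} to FOLLOW(B); if β nullable, add FOLLOW(A).
FOLLOW(S) = {$}


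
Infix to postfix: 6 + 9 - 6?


Left to right (same or higher precedence on left)
Postfix: 6 9 + 6 -


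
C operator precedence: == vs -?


'-' is additive (level 9); '==' is equality (level 6)
Higher level binds tighter
'-' has higher precedence than '=='


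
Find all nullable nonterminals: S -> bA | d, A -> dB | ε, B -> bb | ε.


A nonterminal is nullable iff some alternative derives ε (directly, or every symbol in it is nullable)
Nullable: {A, B}


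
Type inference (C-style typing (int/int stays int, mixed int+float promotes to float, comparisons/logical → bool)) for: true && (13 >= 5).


Operand types: bool && bool
Rule: logical operators take bool operands and yield bool
Result type: bool


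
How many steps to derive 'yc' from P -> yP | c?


Derivation: P => yP => yc
Steps: 2


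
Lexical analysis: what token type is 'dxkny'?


Pattern: letter/underscore followed by alphanumerics, not a keyword
Type: IDENTIFIER


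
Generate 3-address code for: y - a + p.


Break into single-operator statements:
t1 = y - a
t2 = t1 + p


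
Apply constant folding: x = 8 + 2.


8 + 2 = 10 at compile time
Optimized: x = 10


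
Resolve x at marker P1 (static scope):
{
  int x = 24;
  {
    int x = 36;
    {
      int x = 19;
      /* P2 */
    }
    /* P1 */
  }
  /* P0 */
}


x declared in the same block as P1
x = 36


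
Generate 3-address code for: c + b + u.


Break into single-operator statements:
t1 = c + b
t2 = t1 + u


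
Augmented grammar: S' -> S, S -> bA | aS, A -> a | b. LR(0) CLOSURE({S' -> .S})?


Start: S' -> .S
For each item with dot before a nonterminal B, add B -> .γ for every B-production
Closure: [S' -> .S, S -> .bA, S -> .aS]


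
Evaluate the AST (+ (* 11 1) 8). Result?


Evaluate inner: (* 11 1) = 11
Evaluate root: (+ 11 8) = 19
Result: 19


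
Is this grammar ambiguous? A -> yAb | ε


balanced y^n…b^n: each string has a unique parse
Unambiguous


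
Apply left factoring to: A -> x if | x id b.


Common prefix: 'x'
Factored: A -> x A', A' -> if | id b


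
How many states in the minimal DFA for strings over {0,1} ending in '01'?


Track the longest suffix of input matching a prefix of '01': 3 classes (prefixes of length 0..2)
Minimal DFA: 3 states


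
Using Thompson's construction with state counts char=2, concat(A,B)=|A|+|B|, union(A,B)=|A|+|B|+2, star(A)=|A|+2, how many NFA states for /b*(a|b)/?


Syntax tree has 3 char leaf(s), 1 union(s), 1 star(s)
chars contribute 3×2 = 6; each union adds +2; each star adds +2
Total: 6 + 2 + 2 = 10 states


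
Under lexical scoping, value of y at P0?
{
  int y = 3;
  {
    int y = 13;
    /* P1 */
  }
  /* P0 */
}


y declared in the same block as P0
y = 3


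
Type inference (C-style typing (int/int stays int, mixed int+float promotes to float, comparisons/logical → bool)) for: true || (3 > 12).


Operand types: bool || bool
Rule: logical operators take bool operands and yield bool
Result type: bool


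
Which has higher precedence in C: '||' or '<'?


'<' is relational (level 7); '||' is logical OR (level 1)
Higher level binds tighter
'<' has higher precedence than '||'


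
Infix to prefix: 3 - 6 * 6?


'*' binds tighter: tree is (- 3 (* 6 6))
Prefix: - 3 * 6 6


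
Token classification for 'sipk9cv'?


Pattern: letter/underscore followed by alphanumerics, not a keyword
Type: IDENTIFIER


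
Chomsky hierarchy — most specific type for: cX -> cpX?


LHS has context (more than one symbol) and |LHS| ≤ |RHS|
Classification: Type 1 (Context-Sensitive)


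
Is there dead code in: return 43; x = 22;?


statement follows a return and is unreachable
Dead: 'x = 22'


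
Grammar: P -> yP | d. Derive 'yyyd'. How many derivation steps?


Derivation: P => yP => yyP => yyyP => yyyd
Steps: 4


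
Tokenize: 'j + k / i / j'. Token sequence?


Scan left to right, longest-match per lexeme
Tokens: ID(j), OP(+), ID(k), OP(/), ID(i), OP(/), ID(j)


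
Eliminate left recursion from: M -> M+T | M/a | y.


Left-recursive alternatives: M+T, M/a; non-recursive: y
Introduce M': M -> yM', M' -> +TM' | /aM' | ε


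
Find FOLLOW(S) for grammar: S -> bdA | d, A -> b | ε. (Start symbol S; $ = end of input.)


$ ∈ FOLLOW(S). For each A -> αBβ: add FIRST(β)\{ε} to FOLLOW(B); if β nullable, add FOLLOW(A).
FOLLOW(S) = {$}


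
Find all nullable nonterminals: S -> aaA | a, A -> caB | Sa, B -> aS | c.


A nonterminal is nullable iff some alternative derives ε (directly, or every symbol in it is nullable)
Nullable: {}


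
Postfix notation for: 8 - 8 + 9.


Left to right (same or higher precedence on left)
Postfix: 8 8 - 9 +


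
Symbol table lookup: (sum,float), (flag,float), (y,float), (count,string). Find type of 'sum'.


Lookup 'sum' → type float


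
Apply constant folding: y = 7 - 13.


7 - 13 = -6 at compile time
Optimized: y = -6


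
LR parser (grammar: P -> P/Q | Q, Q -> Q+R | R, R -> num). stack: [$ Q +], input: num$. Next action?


no handle; shift 'num'
Action: shift
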